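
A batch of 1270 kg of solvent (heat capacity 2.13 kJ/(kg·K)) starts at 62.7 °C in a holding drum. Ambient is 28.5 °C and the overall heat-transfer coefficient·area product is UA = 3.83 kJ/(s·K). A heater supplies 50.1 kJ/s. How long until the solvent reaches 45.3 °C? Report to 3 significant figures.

1230 s

M c_p dT/dt = −UA(T − T_amb) + Q̇.
τ = M c_p/UA = 706.29 s; T_ss = T_amb + Q̇/UA = 28.5 + 50.1/3.83 = 41.581 °C.
T(t) = T_ss + (T₀ − T_ss)e^(−t/τ); set T = 45.3:
t = −τ ln[(T − T_ss)/(T₀ − T_ss)] = −706.29 · ln(0.17610) = 1226.6 s.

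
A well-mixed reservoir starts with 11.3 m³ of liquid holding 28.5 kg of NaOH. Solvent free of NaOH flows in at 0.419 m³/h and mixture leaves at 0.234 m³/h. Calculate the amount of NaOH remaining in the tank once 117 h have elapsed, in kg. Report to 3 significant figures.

Total volume: dV/dt = Q_in − Q_out = 0.18500 m³/h, so V(t) = 11.3 + 0.18500 t and V(117) = 32.945 m³.
Solute balance: dm/dt = 0 − Q_out C = −Q_out m/V(t).
Separate: dm/m = −Q_out dt/V(t) ⇒ ln(m/m₀) = −(Q_out/(Q_in−Q_out)) ln(V/V₀).
m = m₀ (V₀/V)^(Q_out/(Q_in−Q_out)) = 28.5 × (11.3/32.945)^(1.2649) = 7.3629 kg.

7.36 kg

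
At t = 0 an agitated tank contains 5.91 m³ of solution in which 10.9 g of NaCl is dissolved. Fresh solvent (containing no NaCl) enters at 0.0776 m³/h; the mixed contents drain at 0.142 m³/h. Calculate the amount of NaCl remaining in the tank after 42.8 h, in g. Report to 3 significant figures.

2.73 g

Total volume: dV/dt = Q_in − Q_out = -0.064400 m³/h, so V(t) = 5.91 − 0.064400 t and V(42.8) = 3.1537 m³.
Species balance (pure solvent in): dm/dt = −Q_out · m/V(t).
dm/m = −Q_out dt/(V₀ − 0.064400 t); integrating gives ln(m/m₀) = −(Q_out/(Q_in−Q_out)) ln(V/V₀).
m = m₀ (V₀/V)^(Q_out/(Q_in−Q_out)) = 10.9 × (5.91/3.1537)^(-2.2050) = 2.7288 g.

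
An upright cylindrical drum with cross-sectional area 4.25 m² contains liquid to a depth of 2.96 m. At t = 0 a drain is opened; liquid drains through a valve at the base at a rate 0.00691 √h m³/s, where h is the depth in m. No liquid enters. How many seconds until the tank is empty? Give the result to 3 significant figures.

2120 s

Volume balance on the tank: A dh/dt = −0.00691 √h.
This is separable: 2 d(√h)/dt = −0.00691/A, so √h = √h₀ − (0.00691/(2A)) t.
Tank is empty when √h = 0: t_empty = 2A√h₀/0.00691.
t_empty = 2·4.25·√2.96/0.00691 = 8.5000·1.7205/0.00691 = 2116.3 s.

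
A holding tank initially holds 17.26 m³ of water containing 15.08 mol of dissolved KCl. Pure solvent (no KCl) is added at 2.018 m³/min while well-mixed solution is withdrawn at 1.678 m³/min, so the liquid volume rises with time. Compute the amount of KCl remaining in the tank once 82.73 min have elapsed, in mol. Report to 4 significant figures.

Let m(t) be the amount of KCl. Volume: V(t) = V₀ + (Q_in − Q_out) t = 17.26 + 0.340000 t; V(82.73) = 45.3882 m³.
No KCl enters, so dm/dt = −Q_out · (m/V).
dm/m = −Q_out dt/(V₀ + 0.340000 t); integrating gives ln(m/m₀) = −(Q_out/(Q_in−Q_out)) ln(V/V₀).
m = m₀ (V₀/V)^(Q_out/(Q_in−Q_out)) = 15.08 × (17.26/45.3882)^(4.93529) = 0.127662 mol.

0.1277 mol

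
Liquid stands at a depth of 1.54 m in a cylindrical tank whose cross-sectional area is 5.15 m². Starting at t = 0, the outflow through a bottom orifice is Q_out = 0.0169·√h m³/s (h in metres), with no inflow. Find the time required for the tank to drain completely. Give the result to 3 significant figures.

Unsteady balance on liquid volume: A dh/dt = −0.0169 √h.
Separate and integrate: 2(√h − √h₀) = −(0.0169/A) t.
Tank is empty when √h = 0: t_empty = 2A√h₀/0.0169.
t_empty = 2·5.15·√1.54/0.0169 = 10.300·1.2410/0.0169 = 756.33 s.

756 s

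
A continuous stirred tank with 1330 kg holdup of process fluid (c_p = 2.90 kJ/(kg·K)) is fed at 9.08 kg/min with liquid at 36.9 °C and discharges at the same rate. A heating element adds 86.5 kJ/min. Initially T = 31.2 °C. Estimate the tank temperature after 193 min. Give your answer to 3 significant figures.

M c_p dT/dt = ṁ c_p (T_in − T) + Q̇.
τ = M/ṁ = 146.48 min; T_ss = T_in + Q̇/(ṁ c_p) = 36.9 + 86.5/(9.08·2.90) = 40.185 °C.
This is linear first-order; T(t) = T_ss + (T₀ − T_ss) e^(−t/τ).
T(193) = 40.185 + (-8.9850)·e^(−193/146.48) = 40.185 + (-8.9850)·0.26777 = 37.779 °C.

37.8 °C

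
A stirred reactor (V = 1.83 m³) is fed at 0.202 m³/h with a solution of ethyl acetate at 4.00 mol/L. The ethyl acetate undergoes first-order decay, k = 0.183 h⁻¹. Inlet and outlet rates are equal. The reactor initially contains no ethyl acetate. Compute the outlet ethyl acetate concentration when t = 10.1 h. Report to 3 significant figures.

Species balance: V dC/dt = Q C_in − Q C − k V C.
This is linear with rate a = Q/V + k = 0.29338 h⁻¹.
C_ss = Q C_in/(Q + kV) = 1.5050 mol/L; C(t) = C_ss + (C₀ − C_ss) e^(−a t).
C(10.1) = 1.5050 + (-1.5050)·e^(−0.29338·10.1) = 1.5050 + (-1.5050)·0.051655 = 1.4272 mol/L.

1.43 mol/L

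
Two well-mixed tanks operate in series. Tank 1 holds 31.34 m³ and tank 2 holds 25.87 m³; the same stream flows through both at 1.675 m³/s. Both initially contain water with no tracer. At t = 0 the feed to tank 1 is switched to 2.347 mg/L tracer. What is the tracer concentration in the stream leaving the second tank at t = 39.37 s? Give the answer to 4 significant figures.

Each tank obeys Vᵢ dCᵢ/dt = Q(Cᵢ₋₁ − Cᵢ), so τᵢ = Vᵢ/Q.
τ₁ = 31.34/1.675 = 18.7104 s; τ₂ = 25.87/1.675 = 15.4448 s.
Solving the cascade with C₁(0)=C₂(0)=0 gives C₂(t) = C_in[1 − (τ₁ e^(−t/τ₁) − τ₂ e^(−t/τ₂))/(τ₁ − τ₂)].
At t = 39.37: e^(−t/τ₁) = 0.121947, e^(−t/τ₂) = 0.0781534.
C₂ = 2.347·[1 − (18.7104·0.121947 − 15.4448·0.0781534)/(3.26567)] = 2.347·0.670936 = 1.57469 mg/L.

1.575 mg/L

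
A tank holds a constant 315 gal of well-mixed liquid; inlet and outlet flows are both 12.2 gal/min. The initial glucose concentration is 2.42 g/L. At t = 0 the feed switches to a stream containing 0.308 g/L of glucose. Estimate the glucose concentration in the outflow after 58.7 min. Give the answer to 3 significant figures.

Mass balance on the solute (V constant): V dC/dt = Q(C_in − C).
Rewrite as dC/dt + C/τ = C_in/τ, τ = V/Q = 25.820 min.
This is linear first-order; C(t) = C_in + (C₀ − C_in) e^(−t/τ).
C(58.7) = 0.308 + (2.42 − 0.308)·e^(−58.7/25.820) = 0.308 + (2.1120)·0.10296 = 0.52544 g/L.

0.525 g/L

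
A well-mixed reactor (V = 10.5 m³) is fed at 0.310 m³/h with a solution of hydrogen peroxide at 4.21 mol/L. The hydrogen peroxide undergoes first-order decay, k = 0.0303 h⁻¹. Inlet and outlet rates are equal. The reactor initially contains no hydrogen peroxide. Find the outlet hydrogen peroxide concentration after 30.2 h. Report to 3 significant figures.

1.74 mol/L

V dC/dt = Q(C_in − C) − k V C.
This is linear with rate a = Q/V + k = 0.059824 h⁻¹.
C_ss = Q C_in/(Q + kV) = 2.0777 mol/L; C(t) = C_ss + (C₀ − C_ss) e^(−a t).
C(30.2) = 2.0777 + (-2.0777)·e^(−0.059824·30.2) = 2.0777 + (-2.0777)·0.16420 = 1.7365 mol/L.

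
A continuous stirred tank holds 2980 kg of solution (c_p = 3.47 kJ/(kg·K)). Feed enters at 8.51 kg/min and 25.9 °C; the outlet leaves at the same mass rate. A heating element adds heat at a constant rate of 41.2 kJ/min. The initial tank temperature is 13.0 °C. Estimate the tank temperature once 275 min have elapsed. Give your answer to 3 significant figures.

20.8 °C

M c_p dT/dt = ṁ c_p (T_in − T) + Q̇.
τ = M/ṁ = 350.18 min; T_ss = T_in + Q̇/(ṁ c_p) = 25.9 + 41.2/(8.51·3.47) = 27.295 °C.
Integrating: T(t) = T_ss + (T₀ − T_ss) e^(−t/τ).
T(275) = 27.295 + (-14.295)·e^(−275/350.18) = 27.295 + (-14.295)·0.45597 = 20.777 °C.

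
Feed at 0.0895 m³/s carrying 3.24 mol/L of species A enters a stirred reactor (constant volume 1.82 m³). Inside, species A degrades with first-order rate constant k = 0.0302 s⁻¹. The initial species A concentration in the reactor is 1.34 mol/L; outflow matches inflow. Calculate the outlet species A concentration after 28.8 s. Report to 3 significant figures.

1.94 mol/L

V dC/dt = Q(C_in − C) − k V C.
dC/dt = (Q/V) C_in − (Q/V + k) C; effective rate a = Q/V + k = 0.049176 + 0.0302 = 0.079376 s⁻¹.
C_ss = Q C_in/(Q + kV) = 2.0073 mol/L; C(t) = C_ss + (C₀ − C_ss) e^(−a t).
C(28.8) = 2.0073 + (-0.66728)·e^(−0.079376·28.8) = 2.0073 + (-0.66728)·0.10167 = 1.9394 mol/L.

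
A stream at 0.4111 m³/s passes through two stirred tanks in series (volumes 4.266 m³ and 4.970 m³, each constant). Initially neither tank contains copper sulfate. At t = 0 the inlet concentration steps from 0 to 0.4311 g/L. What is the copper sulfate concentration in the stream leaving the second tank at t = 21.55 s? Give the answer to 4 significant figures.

Each tank obeys Vᵢ dCᵢ/dt = Q(Cᵢ₋₁ − Cᵢ), so τᵢ = Vᵢ/Q.
τ₁ = 4.266/0.4111 = 10.3770 s; τ₂ = 4.970/0.4111 = 12.0895 s.
Solving the cascade with C₁(0)=C₂(0)=0 gives C₂(t) = C_in[1 − (τ₁ e^(−t/τ₁) − τ₂ e^(−t/τ₂))/(τ₁ − τ₂)].
At t = 21.55: e^(−t/τ₁) = 0.125343, e^(−t/τ₂) = 0.168211.
C₂ = 0.4311·[1 − (10.3770·0.125343 − 12.0895·0.168211)/(-1.71248)] = 0.4311·0.572024 = 0.246600 g/L.

0.2466 g/L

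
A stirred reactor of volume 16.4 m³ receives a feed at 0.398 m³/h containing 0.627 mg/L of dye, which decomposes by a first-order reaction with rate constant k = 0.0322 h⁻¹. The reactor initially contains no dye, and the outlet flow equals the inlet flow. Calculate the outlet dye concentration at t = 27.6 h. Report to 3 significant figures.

V dC/dt = Q(C_in − C) − k V C.
dC/dt = (Q/V) C_in − (Q/V + k) C; effective rate a = Q/V + k = 0.024268 + 0.0322 = 0.056468 h⁻¹.
C_ss = Q C_in/(Q + kV) = 0.26946 mg/L; C(t) = C_ss + (C₀ − C_ss) e^(−a t).
C(27.6) = 0.26946 + (-0.26946)·e^(−0.056468·27.6) = 0.26946 + (-0.26946)·0.21045 = 0.21276 mg/L.

0.213 mg/L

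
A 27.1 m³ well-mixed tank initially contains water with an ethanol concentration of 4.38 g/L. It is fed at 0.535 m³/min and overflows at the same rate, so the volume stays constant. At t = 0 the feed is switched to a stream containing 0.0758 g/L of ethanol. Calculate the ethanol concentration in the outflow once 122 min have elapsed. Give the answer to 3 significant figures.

Mass balance on the solute (V constant): V dC/dt = Q(C_in − C).
Rewrite as dC/dt + C/τ = C_in/τ, τ = V/Q = 50.654 min.
Solution: C(t) = C_in + (C₀ − C_in) e^(−t/τ).
C(122) = 0.0758 + (4.38 − 0.0758)·e^(−122/50.654) = 0.0758 + (4.3042)·0.089951 = 0.46297 g/L.

0.463 g/L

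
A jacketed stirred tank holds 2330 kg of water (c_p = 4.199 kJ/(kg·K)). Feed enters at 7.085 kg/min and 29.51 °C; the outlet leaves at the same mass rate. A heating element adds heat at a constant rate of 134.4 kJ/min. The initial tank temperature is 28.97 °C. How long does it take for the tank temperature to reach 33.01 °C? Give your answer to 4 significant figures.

First-law balance (no shaft work): M c_p dT/dt = ṁ c_p (T_in − T) + 134.4.
τ = M/ṁ = 328.864 min; T_ss = T_in + Q̇/(ṁ c_p) = 34.0277 °C.
T(t) = T_ss + (T₀ − T_ss) e^(−t/τ). Set T = 33.01:
e^(−t/τ) = (33.01 − 34.0277)/(28.97 − 34.0277) = 0.201212
t = −328.864 · ln(0.201212) = 527.300 min.

527.3 min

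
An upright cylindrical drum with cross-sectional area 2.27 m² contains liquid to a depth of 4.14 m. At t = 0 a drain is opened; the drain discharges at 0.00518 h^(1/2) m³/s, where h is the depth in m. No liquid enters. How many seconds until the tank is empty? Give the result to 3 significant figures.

With no inflow, A dh/dt = −0.00518 √h.
Separate and integrate: 2(√h − √h₀) = −(0.00518/A) t.
Set h = 0: 2√h₀ = (0.00518/A) t_empty ⇒ t_empty = 2A√h₀/0.00518.
t_empty = 2·2.27·√4.14/0.00518 = 4.5400·2.0347/0.00518 = 1783.3 s.

1780 s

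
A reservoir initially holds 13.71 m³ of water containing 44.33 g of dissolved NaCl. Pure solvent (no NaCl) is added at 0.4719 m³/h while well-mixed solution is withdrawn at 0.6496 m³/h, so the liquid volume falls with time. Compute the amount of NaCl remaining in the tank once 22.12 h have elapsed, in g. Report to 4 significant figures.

12.89 g

Total volume: dV/dt = Q_in − Q_out = -0.177700 m³/h, so V(t) = 13.71 − 0.177700 t and V(22.12) = 9.77928 m³.
Species balance (pure solvent in): dm/dt = −Q_out · m/V(t).
Separate: dm/m = −Q_out dt/V(t) ⇒ ln(m/m₀) = −(Q_out/(Q_in−Q_out)) ln(V/V₀).
m = m₀ (V₀/V)^(Q_out/(Q_in−Q_out)) = 44.33 × (13.71/9.77928)^(-3.65560) = 12.8917 g.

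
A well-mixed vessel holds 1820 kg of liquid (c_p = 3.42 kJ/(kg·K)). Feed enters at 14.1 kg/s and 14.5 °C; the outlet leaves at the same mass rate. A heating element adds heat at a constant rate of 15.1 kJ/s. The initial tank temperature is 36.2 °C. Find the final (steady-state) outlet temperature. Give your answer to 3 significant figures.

M c_p dT/dt = ṁ c_p (T_in − T) + Q̇.
At steady state dT/dt = 0 ⇒ T_ss = T_in + Q̇/(ṁ c_p) = 14.5 + 15.1/(14.1·3.42) = 14.813 °C.

14.8 °C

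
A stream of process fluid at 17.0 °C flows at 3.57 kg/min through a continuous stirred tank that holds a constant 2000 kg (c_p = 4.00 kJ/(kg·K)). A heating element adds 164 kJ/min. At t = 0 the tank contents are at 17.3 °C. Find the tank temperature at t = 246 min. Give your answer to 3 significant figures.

21.3 °C

M c_p dT/dt = ṁ c_p (T_in − T) + Q̇.
τ = M/ṁ = 560.22 min; T_ss = T_in + Q̇/(ṁ c_p) = 17.0 + 164/(3.57·4.00) = 28.485 °C.
Integrating: T(t) = T_ss + (T₀ − T_ss) e^(−t/τ).
T(246) = 28.485 + (-11.185)·e^(−246/560.22) = 28.485 + (-11.185)·0.64461 = 21.275 °C.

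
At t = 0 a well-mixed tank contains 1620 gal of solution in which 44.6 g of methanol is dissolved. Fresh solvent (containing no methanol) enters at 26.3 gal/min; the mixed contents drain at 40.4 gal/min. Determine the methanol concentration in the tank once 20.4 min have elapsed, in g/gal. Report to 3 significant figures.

Total volume: dV/dt = Q_in − Q_out = -14.100 gal/min, so V(t) = 1620 − 14.100 t and V(20.4) = 1332.4 gal.
Species balance (pure solvent in): dm/dt = −Q_out · m/V(t).
dm/m = −Q_out dt/(V₀ − 14.100 t); integrating gives ln(m/m₀) = −(Q_out/(Q_in−Q_out)) ln(V/V₀).
m = m₀ (V₀/V)^(Q_out/(Q_in−Q_out)) = 44.6 × (1620/1332.4)^(-2.8652) = 25.474 g.
C = m/V = 25.474/1332.4 = 0.019119 g/gal.

0.0191 g/gal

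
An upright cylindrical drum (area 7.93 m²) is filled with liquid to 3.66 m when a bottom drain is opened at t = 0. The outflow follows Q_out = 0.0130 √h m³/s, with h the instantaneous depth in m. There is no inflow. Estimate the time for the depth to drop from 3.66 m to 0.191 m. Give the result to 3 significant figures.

1800 s

With no inflow, A dh/dt = −0.0130 √h.
Separate and integrate: 2(√h − √h₀) = −(0.0130/A) t.
t = 2A(√h₀ − √h)/0.0130 = 2·7.93·(√3.66 − √0.191)/0.0130
  = 15.860 × (1.9131 − 0.43704) / 0.0130 = 1800.8 s.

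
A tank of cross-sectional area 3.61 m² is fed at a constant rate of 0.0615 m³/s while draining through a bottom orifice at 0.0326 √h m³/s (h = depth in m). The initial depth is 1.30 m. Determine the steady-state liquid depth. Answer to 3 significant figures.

Level balance: A dh/dt = 0.0615 − 0.0326 √h. Setting dh/dt = 0:
Q_in = 0.0326 √h_ss ⇒ √h_ss = 0.0615/0.0326 = 1.8865.
h_ss = 1.8865² = 3.5589 m. (Since h₀ = 1.30 m < h_ss, the level will rise toward this value.)

3.56 m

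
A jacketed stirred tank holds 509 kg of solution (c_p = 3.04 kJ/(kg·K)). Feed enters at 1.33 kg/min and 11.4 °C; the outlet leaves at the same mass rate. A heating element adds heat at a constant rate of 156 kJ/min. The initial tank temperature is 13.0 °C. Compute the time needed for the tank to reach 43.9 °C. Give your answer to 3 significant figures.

M c_p dT/dt = ṁ c_p (T_in − T) + Q̇.
τ = M/ṁ = 382.71 min; T_ss = T_in + Q̇/(ṁ c_p) = 49.983 °C.
T(t) = T_ss + (T₀ − T_ss) e^(−t/τ). Set T = 43.9:
e^(−t/τ) = (43.9 − 49.983)/(13.0 − 49.983) = 0.16449
t = −382.71 · ln(0.16449) = 690.75 min.

691 min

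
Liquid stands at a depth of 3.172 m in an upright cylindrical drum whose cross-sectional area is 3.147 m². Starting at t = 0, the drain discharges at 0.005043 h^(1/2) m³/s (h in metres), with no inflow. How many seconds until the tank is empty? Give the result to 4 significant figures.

Volume balance on the tank: A dh/dt = −0.005043 √h.
This is separable: 2 d(√h)/dt = −0.005043/A, so √h = √h₀ − (0.005043/(2A)) t.
Tank is empty when √h = 0: t_empty = 2A√h₀/0.005043.
t_empty = 2·3.147·√3.172/0.005043 = 6.29400·1.78101/0.005043 = 2222.82 s.

2223 s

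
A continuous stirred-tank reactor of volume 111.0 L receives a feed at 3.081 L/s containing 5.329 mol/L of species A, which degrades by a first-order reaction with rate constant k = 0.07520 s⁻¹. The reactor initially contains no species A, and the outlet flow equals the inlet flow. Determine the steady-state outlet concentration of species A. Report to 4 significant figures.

V dC/dt = Q(C_in − C) − k V C.
At steady state: 0 = Q C_in − (Q + kV) C_ss, so C_ss = Q C_in/(Q + kV).
C_ss = 3.081·5.329/(3.081 + 0.07520·111.0) = 16.4186/11.4282 = 1.43668 mol/L.

1.437 mol/L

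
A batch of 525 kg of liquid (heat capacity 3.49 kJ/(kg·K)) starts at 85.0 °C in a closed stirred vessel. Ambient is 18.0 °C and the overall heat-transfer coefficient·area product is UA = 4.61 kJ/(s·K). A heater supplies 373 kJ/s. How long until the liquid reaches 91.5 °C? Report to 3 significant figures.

250 s

M c_p dT/dt = −UA(T − T_amb) + Q̇.
τ = M c_p/UA = 397.45 s; T_ss = T_amb + Q̇/UA = 18.0 + 373/4.61 = 98.911 °C.
T(t) = T_ss + (T₀ − T_ss)e^(−t/τ); set T = 91.5:
t = −τ ln[(T − T_ss)/(T₀ − T_ss)] = −397.45 · ln(0.53275) = 250.28 s.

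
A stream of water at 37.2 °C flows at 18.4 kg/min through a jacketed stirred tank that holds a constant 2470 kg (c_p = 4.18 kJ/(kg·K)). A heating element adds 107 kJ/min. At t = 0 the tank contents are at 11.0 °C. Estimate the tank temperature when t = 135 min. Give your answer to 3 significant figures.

28.5 °C

M c_p dT/dt = ṁ c_p (T_in − T) + Q̇.
Rearrange: dT/dt = (T_ss − T)/τ with τ = M/ṁ = 134.24 min and T_ss = T_in + Q̇/(ṁ c_p) = 38.591 °C.
Solution: T(t) = T_ss + (T₀ − T_ss) e^(−t/τ).
T(135) = 38.591 + (-27.591)·e^(−135/134.24) = 38.591 + (-27.591)·0.36580 = 28.498 °C.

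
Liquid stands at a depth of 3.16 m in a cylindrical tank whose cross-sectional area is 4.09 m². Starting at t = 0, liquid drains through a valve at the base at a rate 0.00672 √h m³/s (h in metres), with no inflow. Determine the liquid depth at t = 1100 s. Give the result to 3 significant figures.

With no inflow, A dh/dt = −0.00672 √h.
Separate and integrate: 2(√h − √h₀) = −(0.00672/A) t.
√h = √3.16 − 0.00672·1100/(2·4.09) = 1.7776 − 0.90367 = 0.87397.
h = 0.87397² = 0.76383 m.

0.764 m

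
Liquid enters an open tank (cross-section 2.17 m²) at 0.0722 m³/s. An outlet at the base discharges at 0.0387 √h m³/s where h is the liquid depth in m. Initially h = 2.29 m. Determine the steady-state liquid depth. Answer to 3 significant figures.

Level balance: A dh/dt = 0.0722 − 0.0387 √h. Setting dh/dt = 0:
Q_in = 0.0387 √h_ss ⇒ √h_ss = 0.0722/0.0387 = 1.8656.
h_ss = 1.8656² = 3.4806 m. (Since h₀ = 2.29 m < h_ss, the level will rise toward this value.)

3.48 m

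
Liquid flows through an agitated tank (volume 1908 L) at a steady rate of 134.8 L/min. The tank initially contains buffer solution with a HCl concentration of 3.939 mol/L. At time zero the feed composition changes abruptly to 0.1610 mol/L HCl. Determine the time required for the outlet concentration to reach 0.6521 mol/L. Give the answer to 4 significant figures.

28.88 min

Species balance: V dC/dt = Q(C_in − C) ⇒ τ = V/Q = 14.1543 min.
C(t) = C_in + (C₀ − C_in) e^(−t/τ). Set C = 0.6521 and solve for t:
e^(−t/τ) = (C − C_in)/(C₀ − C_in) = (0.6521 − 0.1610)/(3.939 − 0.1610) = 0.129989
t = −τ ln(…) = 14.1543 × 2.04030 = 28.8791 min.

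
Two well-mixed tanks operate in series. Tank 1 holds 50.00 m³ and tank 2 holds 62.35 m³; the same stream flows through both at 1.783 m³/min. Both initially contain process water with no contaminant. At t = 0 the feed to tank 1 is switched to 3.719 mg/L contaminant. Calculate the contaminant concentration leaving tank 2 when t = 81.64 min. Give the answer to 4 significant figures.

2.720 mg/L

Each tank obeys Vᵢ dCᵢ/dt = Q(Cᵢ₋₁ − Cᵢ), so τᵢ = Vᵢ/Q.
τ₁ = 50.00/1.783 = 28.0426 min; τ₂ = 62.35/1.783 = 34.9692 min.
Tank 1: C₁ = C_in(1 − e^(−t/τ₁)). Tank 2 (τ₁ ≠ τ₂): C₂ = C_in[1 − (τ₁ e^(−t/τ₁) − τ₂ e^(−t/τ₂))/(τ₁ − τ₂)].
At t = 81.64: e^(−t/τ₁) = 0.0544059, e^(−t/τ₂) = 0.0968464.
C₂ = 3.719·[1 − (28.0426·0.0544059 − 34.9692·0.0968464)/(-6.92653)] = 3.719·0.731330 = 2.71982 mg/L.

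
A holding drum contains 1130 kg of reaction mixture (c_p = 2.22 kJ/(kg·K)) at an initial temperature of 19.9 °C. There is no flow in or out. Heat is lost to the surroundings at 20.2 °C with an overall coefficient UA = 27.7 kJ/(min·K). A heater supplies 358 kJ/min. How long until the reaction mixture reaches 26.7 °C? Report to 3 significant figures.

65.4 min

First-law balance (no shaft work): M c_p dT/dt = −UA(T − T_amb) + Q̇.
τ = M c_p/UA = 90.563 min; T_ss = T_amb + Q̇/UA = 20.2 + 358/27.7 = 33.124 °C.
T(t) = T_ss + (T₀ − T_ss)e^(−t/τ); set T = 26.7:
t = −τ ln[(T − T_ss)/(T₀ − T_ss)] = −90.563 · ln(0.48579) = 65.385 min.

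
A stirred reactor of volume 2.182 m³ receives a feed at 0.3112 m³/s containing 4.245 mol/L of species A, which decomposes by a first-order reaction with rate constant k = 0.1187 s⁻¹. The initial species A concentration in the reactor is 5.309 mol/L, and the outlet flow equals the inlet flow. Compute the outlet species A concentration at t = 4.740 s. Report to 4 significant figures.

3.184 mol/L

V dC/dt = Q(C_in − C) − k V C.
dC/dt = (Q/V) C_in − (Q/V + k) C; effective rate a = Q/V + k = 0.142621 + 0.1187 = 0.261321 s⁻¹.
C_ss = Q C_in/(Q + kV) = 2.31679 mol/L; C(t) = C_ss + (C₀ − C_ss) e^(−a t).
C(4.740) = 2.31679 + (2.99221)·e^(−0.261321·4.740) = 2.31679 + (2.99221)·0.289771 = 3.18385 mol/L.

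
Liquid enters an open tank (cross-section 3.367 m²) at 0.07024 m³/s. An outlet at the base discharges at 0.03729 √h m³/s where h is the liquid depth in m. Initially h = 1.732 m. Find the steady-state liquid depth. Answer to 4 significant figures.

3.548 m

A dh/dt = Q_in − 0.03729 √h. Steady state requires inflow = outflow:
Q_in = 0.03729 √h_ss ⇒ √h_ss = 0.07024/0.03729 = 1.88361.
h_ss = 1.88361² = 3.54801 m. (Since h₀ = 1.732 m < h_ss, the level will rise toward this value.)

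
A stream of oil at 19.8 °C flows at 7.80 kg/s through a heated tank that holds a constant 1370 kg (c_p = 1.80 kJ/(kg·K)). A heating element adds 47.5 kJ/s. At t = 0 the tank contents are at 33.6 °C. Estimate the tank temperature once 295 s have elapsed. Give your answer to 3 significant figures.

M c_p dT/dt = ṁ c_p (T_in − T) + Q̇.
τ = M/ṁ = 175.64 s; T_ss = T_in + Q̇/(ṁ c_p) = 19.8 + 47.5/(7.80·1.80) = 23.183 °C.
T approaches T_ss exponentially: T(t) = T_ss + (T₀ − T_ss) e^(−t/τ).
T(295) = 23.183 + (10.417)·e^(−295/175.64) = 23.183 + (10.417)·0.18646 = 25.125 °C.

25.1 °C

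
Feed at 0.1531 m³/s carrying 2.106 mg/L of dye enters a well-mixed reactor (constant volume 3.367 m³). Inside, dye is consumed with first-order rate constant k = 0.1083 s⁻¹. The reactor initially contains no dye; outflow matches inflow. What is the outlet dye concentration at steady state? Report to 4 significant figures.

0.6228 mg/L

V dC/dt = Q(C_in − C) − k V C.
Steady state (dC/dt = 0): C_ss = Q C_in/(Q + kV) = C_in/(1 + kV/Q).
C_ss = 0.1531·2.106/(0.1531 + 0.1083·3.367) = 0.322429/0.517746 = 0.622754 mg/L.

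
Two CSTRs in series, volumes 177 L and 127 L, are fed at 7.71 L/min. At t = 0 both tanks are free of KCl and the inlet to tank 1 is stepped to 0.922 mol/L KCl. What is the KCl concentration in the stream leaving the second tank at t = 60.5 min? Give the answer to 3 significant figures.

0.747 mol/L

Each tank obeys Vᵢ dCᵢ/dt = Q(Cᵢ₋₁ − Cᵢ), so τᵢ = Vᵢ/Q.
τ₁ = 177/7.71 = 22.957 min; τ₂ = 127/7.71 = 16.472 min.
Solving the cascade with C₁(0)=C₂(0)=0 gives C₂(t) = C_in[1 − (τ₁ e^(−t/τ₁) − τ₂ e^(−t/τ₂))/(τ₁ − τ₂)].
At t = 60.5: e^(−t/τ₁) = 0.071695, e^(−t/τ₂) = 0.025403.
C₂ = 0.922·[1 − (22.957·0.071695 − 16.472·0.025403)/(6.4851)] = 0.922·0.81073 = 0.74749 mol/L.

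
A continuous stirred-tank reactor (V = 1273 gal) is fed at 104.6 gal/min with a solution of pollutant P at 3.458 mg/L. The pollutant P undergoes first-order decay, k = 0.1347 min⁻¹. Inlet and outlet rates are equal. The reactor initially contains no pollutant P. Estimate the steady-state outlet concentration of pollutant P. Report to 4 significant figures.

1.310 mg/L

Accumulation = in − out − consumed: V dC/dt = Q C_in − Q C − k V C.
At steady state: 0 = Q C_in − (Q + kV) C_ss, so C_ss = Q C_in/(Q + kV).
C_ss = 104.6·3.458/(104.6 + 0.1347·1273) = 361.707/276.073 = 1.31018 mg/L.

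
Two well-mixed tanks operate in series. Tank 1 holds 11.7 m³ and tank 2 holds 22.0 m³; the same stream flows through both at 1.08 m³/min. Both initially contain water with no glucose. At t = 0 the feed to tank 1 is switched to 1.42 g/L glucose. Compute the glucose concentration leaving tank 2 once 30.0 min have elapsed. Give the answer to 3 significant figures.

Time constants: τᵢ = Vᵢ/Q for each well-mixed tank.
τ₁ = 11.7/1.08 = 10.833 min; τ₂ = 22.0/1.08 = 20.370 min.
Tank 1: C₁ = C_in(1 − e^(−t/τ₁)). Tank 2 (τ₁ ≠ τ₂): C₂ = C_in[1 − (τ₁ e^(−t/τ₁) − τ₂ e^(−t/τ₂))/(τ₁ − τ₂)].
At t = 30.0: e^(−t/τ₁) = 0.062710, e^(−t/τ₂) = 0.22930.
C₂ = 1.42·[1 − (10.833·0.062710 − 20.370·0.22930)/(-9.5370)] = 1.42·0.58147 = 0.82569 g/L.

0.826 g/L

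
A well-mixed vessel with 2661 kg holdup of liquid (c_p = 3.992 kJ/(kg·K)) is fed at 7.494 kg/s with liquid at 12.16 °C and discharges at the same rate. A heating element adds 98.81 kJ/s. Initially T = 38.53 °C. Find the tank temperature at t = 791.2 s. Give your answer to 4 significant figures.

17.95 °C

M c_p dT/dt = ṁ c_p (T_in − T) + Q̇.
τ = M/ṁ = 355.084 s; T_ss = T_in + Q̇/(ṁ c_p) = 12.16 + 98.81/(7.494·3.992) = 15.4629 °C.
T approaches T_ss exponentially: T(t) = T_ss + (T₀ − T_ss) e^(−t/τ).
T(791.2) = 15.4629 + (23.0671)·e^(−791.2/355.084) = 15.4629 + (23.0671)·0.107722 = 17.9477 °C.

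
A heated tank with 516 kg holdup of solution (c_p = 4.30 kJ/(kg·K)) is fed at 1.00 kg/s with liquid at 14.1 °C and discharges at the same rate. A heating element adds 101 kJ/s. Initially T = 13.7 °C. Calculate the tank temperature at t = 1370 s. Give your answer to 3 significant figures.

Energy balance: M c_p dT/dt = ṁ c_p (T_in − T) + 101.
Rearrange: dT/dt = (T_ss − T)/τ with τ = M/ṁ = 516.00 s and T_ss = T_in + Q̇/(ṁ c_p) = 37.588 °C.
This is linear first-order; T(t) = T_ss + (T₀ − T_ss) e^(−t/τ).
T(1370) = 37.588 + (-23.888)·e^(−1370/516.00) = 37.588 + (-23.888)·0.070296 = 35.909 °C.

35.9 °C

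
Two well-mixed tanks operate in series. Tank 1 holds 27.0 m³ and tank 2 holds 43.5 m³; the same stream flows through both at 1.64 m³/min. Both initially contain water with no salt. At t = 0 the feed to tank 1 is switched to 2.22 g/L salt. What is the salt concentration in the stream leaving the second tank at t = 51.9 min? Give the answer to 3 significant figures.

1.55 g/L

Species balance on tank i: dCᵢ/dt = (Cᵢ₋₁ − Cᵢ)/τᵢ with τᵢ = Vᵢ/Q.
τ₁ = 27.0/1.64 = 16.463 min; τ₂ = 43.5/1.64 = 26.524 min.
Tank 1: C₁ = C_in(1 − e^(−t/τ₁)). Tank 2 (τ₁ ≠ τ₂): C₂ = C_in[1 − (τ₁ e^(−t/τ₁) − τ₂ e^(−t/τ₂))/(τ₁ − τ₂)].
At t = 51.9: e^(−t/τ₁) = 0.042748, e^(−t/τ₂) = 0.14133.
C₂ = 2.22·[1 − (16.463·0.042748 − 26.524·0.14133)/(-10.061)] = 2.22·0.69737 = 1.5482 g/L.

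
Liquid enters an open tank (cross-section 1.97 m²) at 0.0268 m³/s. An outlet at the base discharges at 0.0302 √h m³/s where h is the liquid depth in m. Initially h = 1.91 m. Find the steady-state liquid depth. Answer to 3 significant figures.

0.788 m

A dh/dt = Q_in − 0.0302 √h. Steady state requires inflow = outflow:
Q_in = 0.0302 √h_ss ⇒ √h_ss = 0.0268/0.0302 = 0.88742.
h_ss = 0.88742² = 0.78751 m. (Since h₀ = 1.91 m > h_ss, the level will fall toward this value.)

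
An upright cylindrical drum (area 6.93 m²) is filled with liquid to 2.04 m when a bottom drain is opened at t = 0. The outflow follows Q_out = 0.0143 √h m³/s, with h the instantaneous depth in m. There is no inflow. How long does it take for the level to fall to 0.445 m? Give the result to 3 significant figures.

738 s

A dh/dt = −Q_out = −0.0143 √h.
∫ h^(−1/2) dh = −(0.0143/A) ∫ dt, giving 2√h = 2√h₀ − (0.0143/A) t.
t = 2A(√h₀ − √h)/0.0143 = 2·6.93·(√2.04 − √0.445)/0.0143
  = 13.860 × (1.4283 − 0.66708) / 0.0143 = 737.78 s.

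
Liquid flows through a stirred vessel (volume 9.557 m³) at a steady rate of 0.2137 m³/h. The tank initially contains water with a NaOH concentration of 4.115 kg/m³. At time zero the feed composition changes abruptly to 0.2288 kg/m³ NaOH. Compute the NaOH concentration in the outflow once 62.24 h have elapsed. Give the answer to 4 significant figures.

Species balance on the tank: V dC/dt = Q(C_in − C).
So dC/dt = (C_in − C)/τ with τ = V/Q = 9.557/0.2137 = 44.7216 h.
C approaches C_in exponentially: C(t) = C_in + (C₀ − C_in) e^(−t/τ).
C(62.24) = 0.2288 + (4.115 − 0.2288)·e^(−62.24/44.7216) = 0.2288 + (3.88620)·0.248647 = 1.19509 kg/m³.

1.195 kg/m³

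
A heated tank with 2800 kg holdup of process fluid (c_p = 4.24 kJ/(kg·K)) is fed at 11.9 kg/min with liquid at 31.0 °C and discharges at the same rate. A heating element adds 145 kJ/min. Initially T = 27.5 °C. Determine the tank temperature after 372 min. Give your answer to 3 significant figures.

Energy balance: M c_p dT/dt = ṁ c_p (T_in − T) + 145.
Rearrange: dT/dt = (T_ss − T)/τ with τ = M/ṁ = 235.29 min and T_ss = T_in + Q̇/(ṁ c_p) = 33.874 °C.
Solution: T(t) = T_ss + (T₀ − T_ss) e^(−t/τ).
T(372) = 33.874 + (-6.3738)·e^(−372/235.29) = 33.874 + (-6.3738)·0.20577 = 32.562 °C.

32.6 °C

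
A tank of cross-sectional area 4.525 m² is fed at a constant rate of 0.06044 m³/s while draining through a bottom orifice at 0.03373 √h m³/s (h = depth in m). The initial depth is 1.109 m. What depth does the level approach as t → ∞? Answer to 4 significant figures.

Level balance: A dh/dt = 0.06044 − 0.03373 √h. Setting dh/dt = 0:
Q_in = 0.03373 √h_ss ⇒ √h_ss = 0.06044/0.03373 = 1.79188.
h_ss = 1.79188² = 3.21082 m. (Since h₀ = 1.109 m < h_ss, the level will rise toward this value.)

3.211 m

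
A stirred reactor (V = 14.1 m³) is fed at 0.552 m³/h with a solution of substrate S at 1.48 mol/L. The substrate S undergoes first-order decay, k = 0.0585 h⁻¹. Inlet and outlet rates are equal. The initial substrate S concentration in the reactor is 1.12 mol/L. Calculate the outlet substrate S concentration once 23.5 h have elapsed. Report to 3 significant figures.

0.646 mol/L

V dC/dt = Q(C_in − C) − k V C.
This is linear with rate a = Q/V + k = 0.097649 h⁻¹.
C_ss = Q C_in/(Q + kV) = 0.59335 mol/L; C(t) = C_ss + (C₀ − C_ss) e^(−a t).
C(23.5) = 0.59335 + (0.52665)·e^(−0.097649·23.5) = 0.59335 + (0.52665)·0.10079 = 0.64643 mol/L.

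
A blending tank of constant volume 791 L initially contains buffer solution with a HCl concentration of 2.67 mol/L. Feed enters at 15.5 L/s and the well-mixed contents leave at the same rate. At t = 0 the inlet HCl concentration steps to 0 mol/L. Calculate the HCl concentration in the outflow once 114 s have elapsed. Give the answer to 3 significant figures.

Species balance on the tank: V dC/dt = Q(C_in − C).
Time constant τ = V/Q = 791/15.5 = 51.032 s.
Solution: C(t) = C_in + (C₀ − C_in) e^(−t/τ).
C(114) = 0 + (2.67 − 0)·e^(−114/51.032) = 0 + (2.6700)·0.10711 = 0.28599 mol/L.

0.286 mol/L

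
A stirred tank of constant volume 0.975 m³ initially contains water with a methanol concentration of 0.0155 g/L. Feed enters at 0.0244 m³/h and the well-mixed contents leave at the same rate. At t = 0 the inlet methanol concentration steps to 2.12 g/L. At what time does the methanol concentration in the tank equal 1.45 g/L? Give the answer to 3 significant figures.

45.7 h

Unsteady species balance (constant V, well mixed): V dC/dt = Q(C_in − C), so τ = V/Q = 39.959 h.
C(t) = C_in + (C₀ − C_in) e^(−t/τ). Set C = 1.45 and solve for t:
e^(−t/τ) = (C − C_in)/(C₀ − C_in) = (1.45 − 2.12)/(0.0155 − 2.12) = 0.31837
t = −τ ln(…) = 39.959 × 1.1446 = 45.735 h.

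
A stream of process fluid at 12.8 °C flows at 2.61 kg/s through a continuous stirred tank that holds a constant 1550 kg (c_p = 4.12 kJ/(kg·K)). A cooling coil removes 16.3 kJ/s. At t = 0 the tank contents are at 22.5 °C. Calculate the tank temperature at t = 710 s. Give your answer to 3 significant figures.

14.7 °C

M c_p dT/dt = ṁ c_p (T_in − T) − Q̇.
τ = M/ṁ = 593.87 s; T_ss = T_in − Q̇/(ṁ c_p) = 12.8 − 16.3/(2.61·4.12) = 11.284 °C.
Integrating: T(t) = T_ss + (T₀ − T_ss) e^(−t/τ).
T(710) = 11.284 + (11.216)·e^(−710/593.87) = 11.284 + (11.216)·0.30254 = 14.677 °C.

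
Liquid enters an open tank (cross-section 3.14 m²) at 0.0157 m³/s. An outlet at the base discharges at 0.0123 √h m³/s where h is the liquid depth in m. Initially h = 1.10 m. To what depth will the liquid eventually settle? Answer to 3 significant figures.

Volume balance on the tank: A dh/dt = Q_in − 0.0123 √h. At steady state dh/dt = 0:
Q_in = 0.0123 √h_ss ⇒ √h_ss = 0.0157/0.0123 = 1.2764.
h_ss = 1.2764² = 1.6293 m. (Since h₀ = 1.10 m < h_ss, the level will rise toward this value.)

1.63 m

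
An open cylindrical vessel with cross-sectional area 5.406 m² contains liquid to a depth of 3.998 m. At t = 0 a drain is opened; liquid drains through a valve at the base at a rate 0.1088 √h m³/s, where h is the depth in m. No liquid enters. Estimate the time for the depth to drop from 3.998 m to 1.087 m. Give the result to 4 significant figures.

95.09 s

Unsteady balance on liquid volume: A dh/dt = −0.1088 √h.
∫ h^(−1/2) dh = −(0.1088/A) ∫ dt, giving 2√h = 2√h₀ − (0.1088/A) t.
t = 2A(√h₀ − √h)/0.1088 = 2·5.406·(√3.998 − √1.087)/0.1088
  = 10.8120 × (1.99950 − 1.04259) / 0.1088 = 95.0926 s.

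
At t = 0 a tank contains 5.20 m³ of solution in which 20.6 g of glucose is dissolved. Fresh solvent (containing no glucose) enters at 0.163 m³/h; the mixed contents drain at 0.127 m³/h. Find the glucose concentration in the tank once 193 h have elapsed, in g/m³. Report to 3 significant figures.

0.0850 g/m³

Let m(t) be the amount of glucose. Volume: V(t) = V₀ + (Q_in − Q_out) t = 5.20 + 0.036000 t; V(193) = 12.148 m³.
No glucose enters, so dm/dt = −Q_out · (m/V).
dm/m = −Q_out dt/(V₀ + 0.036000 t); integrating gives ln(m/m₀) = −(Q_out/(Q_in−Q_out)) ln(V/V₀).
m = m₀ (V₀/V)^(Q_out/(Q_in−Q_out)) = 20.6 × (5.20/12.148)^(3.5278) = 1.0325 g.
C = m/V = 1.0325/12.148 = 0.084991 g/m³.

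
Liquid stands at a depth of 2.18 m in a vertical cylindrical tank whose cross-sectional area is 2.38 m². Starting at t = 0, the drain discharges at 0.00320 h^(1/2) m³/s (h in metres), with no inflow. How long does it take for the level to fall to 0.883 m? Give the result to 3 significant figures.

798 s

Mass balance (ρ constant): A dh/dt = −0.00320 √h.
This is separable: 2 d(√h)/dt = −0.00320/A, so √h = √h₀ − (0.00320/(2A)) t.
t = 2A(√h₀ − √h)/0.00320 = 2·2.38·(√2.18 − √0.883)/0.00320
  = 4.7600 × (1.4765 − 0.93968) / 0.00320 = 798.49 s.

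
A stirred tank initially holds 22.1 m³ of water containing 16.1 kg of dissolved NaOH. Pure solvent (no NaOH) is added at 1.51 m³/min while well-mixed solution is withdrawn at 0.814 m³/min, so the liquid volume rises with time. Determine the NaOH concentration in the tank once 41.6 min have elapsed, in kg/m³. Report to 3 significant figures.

0.118 kg/m³

Total volume: dV/dt = Q_in − Q_out = 0.69600 m³/min, so V(t) = 22.1 + 0.69600 t and V(41.6) = 51.054 m³.
No NaOH enters, so dm/dt = −Q_out · (m/V).
dm/m = −Q_out dt/(V₀ + 0.69600 t); integrating gives ln(m/m₀) = −(Q_out/(Q_in−Q_out)) ln(V/V₀).
m = m₀ (V₀/V)^(Q_out/(Q_in−Q_out)) = 16.1 × (22.1/51.054)^(1.1695) = 6.0470 kg.
C = m/V = 6.0470/51.054 = 0.11844 kg/m³.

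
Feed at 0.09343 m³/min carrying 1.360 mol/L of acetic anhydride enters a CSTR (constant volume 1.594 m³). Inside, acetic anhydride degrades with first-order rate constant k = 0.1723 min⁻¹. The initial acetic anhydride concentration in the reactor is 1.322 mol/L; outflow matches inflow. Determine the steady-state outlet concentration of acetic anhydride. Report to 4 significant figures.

Accumulation = in − out − consumed: V dC/dt = Q C_in − Q C − k V C.
At steady state: 0 = Q C_in − (Q + kV) C_ss, so C_ss = Q C_in/(Q + kV).
C_ss = 0.09343·1.360/(0.09343 + 0.1723·1.594) = 0.127065/0.368076 = 0.345213 mol/L.

0.3452 mol/L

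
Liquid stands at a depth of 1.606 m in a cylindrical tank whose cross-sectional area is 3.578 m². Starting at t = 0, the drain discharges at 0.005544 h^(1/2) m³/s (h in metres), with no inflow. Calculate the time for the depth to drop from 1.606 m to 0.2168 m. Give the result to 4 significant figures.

Mass balance (ρ constant): A dh/dt = −0.005544 √h.
∫ h^(−1/2) dh = −(0.005544/A) ∫ dt, giving 2√h = 2√h₀ − (0.005544/A) t.
t = 2A(√h₀ − √h)/0.005544 = 2·3.578·(√1.606 − √0.2168)/0.005544
  = 7.15600 × (1.26728 − 0.465618) / 0.005544 = 1034.76 s.

1035 s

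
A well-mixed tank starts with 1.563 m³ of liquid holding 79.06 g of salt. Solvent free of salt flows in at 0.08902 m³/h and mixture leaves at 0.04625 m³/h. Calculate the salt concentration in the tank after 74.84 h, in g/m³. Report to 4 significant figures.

Total volume: dV/dt = Q_in − Q_out = 0.0427700 m³/h, so V(t) = 1.563 + 0.0427700 t and V(74.84) = 4.76391 m³.
No salt enters, so dm/dt = −Q_out · (m/V).
Separate: dm/m = −Q_out dt/V(t) ⇒ ln(m/m₀) = −(Q_out/(Q_in−Q_out)) ln(V/V₀).
m = m₀ (V₀/V)^(Q_out/(Q_in−Q_out)) = 79.06 × (1.563/4.76391)^(1.08137) = 23.6903 g.
C = m/V = 23.6903/4.76391 = 4.97288 g/m³.

4.973 g/m³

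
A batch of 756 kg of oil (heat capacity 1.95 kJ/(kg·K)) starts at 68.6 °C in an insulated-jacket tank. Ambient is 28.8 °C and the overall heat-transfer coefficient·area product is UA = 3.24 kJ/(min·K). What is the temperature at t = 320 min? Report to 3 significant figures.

M c_p dT/dt = −UA(T − T_amb).
dT/dt = (T_ss − T)/τ with T_ss = T_amb = 28.800 °C, τ = M c_p/UA = 756·1.95/3.24 = 455.00 min.
This is linear first-order; T(t) = T_ss + (T₀ − T_ss) e^(−t/τ).
T(320) = 28.800 + (39.800)·0.49495 = 48.499 °C.

48.5 °C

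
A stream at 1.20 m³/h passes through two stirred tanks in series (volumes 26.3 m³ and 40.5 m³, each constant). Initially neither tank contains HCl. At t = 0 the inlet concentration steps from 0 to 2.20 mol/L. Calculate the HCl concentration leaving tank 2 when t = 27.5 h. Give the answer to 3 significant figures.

0.584 mol/L

Time constants: τᵢ = Vᵢ/Q for each well-mixed tank.
τ₁ = 26.3/1.20 = 21.917 h; τ₂ = 40.5/1.20 = 33.750 h.
Solving the cascade with C₁(0)=C₂(0)=0 gives C₂(t) = C_in[1 − (τ₁ e^(−t/τ₁) − τ₂ e^(−t/τ₂))/(τ₁ − τ₂)].
At t = 27.5: e^(−t/τ₁) = 0.28515, e^(−t/τ₂) = 0.44272.
C₂ = 2.20·[1 − (21.917·0.28515 − 33.750·0.44272)/(-11.833)] = 2.20·0.26543 = 0.58395 mol/L.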